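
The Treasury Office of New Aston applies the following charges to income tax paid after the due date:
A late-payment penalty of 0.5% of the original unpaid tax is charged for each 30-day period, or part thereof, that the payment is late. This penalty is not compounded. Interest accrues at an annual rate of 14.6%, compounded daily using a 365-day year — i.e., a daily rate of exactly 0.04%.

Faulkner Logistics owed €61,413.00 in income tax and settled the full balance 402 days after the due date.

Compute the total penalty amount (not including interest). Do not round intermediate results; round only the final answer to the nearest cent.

€4,298.91

Penalty periods: ⌈402/30⌉ = 14; penalty = 14 × 0.5% × €61,413.00 = €4,298.91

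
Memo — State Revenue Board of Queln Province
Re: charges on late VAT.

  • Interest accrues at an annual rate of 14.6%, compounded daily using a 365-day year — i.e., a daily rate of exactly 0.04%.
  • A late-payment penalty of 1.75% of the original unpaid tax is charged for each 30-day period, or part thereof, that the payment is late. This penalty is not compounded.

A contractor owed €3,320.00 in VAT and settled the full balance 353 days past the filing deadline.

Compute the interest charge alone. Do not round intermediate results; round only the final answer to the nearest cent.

Interest: €3,320.00 × ((1 + 0.0004)^353 − 1) = €3,320.00 × 0.15162244… = €503.3865…

€503.39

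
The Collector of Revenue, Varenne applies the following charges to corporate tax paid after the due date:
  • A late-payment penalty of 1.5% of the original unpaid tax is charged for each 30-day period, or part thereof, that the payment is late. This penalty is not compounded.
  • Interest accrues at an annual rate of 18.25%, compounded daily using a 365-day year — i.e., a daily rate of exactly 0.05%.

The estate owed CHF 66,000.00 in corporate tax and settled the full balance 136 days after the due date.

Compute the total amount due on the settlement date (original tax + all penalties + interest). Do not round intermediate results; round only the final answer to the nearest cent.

Penalty periods: ⌈136/30⌉ = 5; penalty = 5 × 1.5% × CHF 66,000.00 = CHF 4,950.00
Interest: CHF 66,000.00 × ((1 + 0.0005)^136 − 1) = CHF 66,000.00 × 0.07034712… = CHF 4,642.9098…
Total = CHF 66,000.00 + CHF 4,950.0000 + CHF 4,642.9098… = CHF 75,592.91

CHF 75,592.91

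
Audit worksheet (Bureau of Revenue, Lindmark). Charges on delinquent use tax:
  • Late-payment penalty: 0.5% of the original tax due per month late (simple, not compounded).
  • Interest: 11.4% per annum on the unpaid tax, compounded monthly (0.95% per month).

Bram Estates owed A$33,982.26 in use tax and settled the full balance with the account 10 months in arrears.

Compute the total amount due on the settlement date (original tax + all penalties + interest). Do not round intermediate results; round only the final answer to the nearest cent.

A$39,051.25

Late-payment penalty = 0.5% × A$33,982.26 × 10 mo = A$1,699.11…
Interest: A$33,982.26 × ((1 + 0.0095)^10 − 1) = A$33,982.26 × 0.0991659… = A$3,369.8802…
Total = A$33,982.26 + A$1,699.1130 + A$3,369.8802… = A$39,051.25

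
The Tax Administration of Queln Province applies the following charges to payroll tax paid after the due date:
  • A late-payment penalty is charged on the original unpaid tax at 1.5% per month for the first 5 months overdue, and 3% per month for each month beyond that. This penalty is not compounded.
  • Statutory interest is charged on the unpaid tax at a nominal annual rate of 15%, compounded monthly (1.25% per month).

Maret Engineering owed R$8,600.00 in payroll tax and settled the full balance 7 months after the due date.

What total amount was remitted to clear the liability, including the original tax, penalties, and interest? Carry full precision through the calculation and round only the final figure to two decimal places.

Penalty, months 1–5: 5 × 1.5% × R$8,600.00 = R$645.00
Penalty, months 6–7: 2 × 3% × R$8,600.00 = R$516.00
Interest: R$8,600.00 × ((1 + 0.0125)^7 − 1) = R$8,600.00 × 0.0908505… = R$781.3140…
Total = R$8,600.00 + R$1,161.0000 + R$781.3140… = R$10,542.31

R$10,542.31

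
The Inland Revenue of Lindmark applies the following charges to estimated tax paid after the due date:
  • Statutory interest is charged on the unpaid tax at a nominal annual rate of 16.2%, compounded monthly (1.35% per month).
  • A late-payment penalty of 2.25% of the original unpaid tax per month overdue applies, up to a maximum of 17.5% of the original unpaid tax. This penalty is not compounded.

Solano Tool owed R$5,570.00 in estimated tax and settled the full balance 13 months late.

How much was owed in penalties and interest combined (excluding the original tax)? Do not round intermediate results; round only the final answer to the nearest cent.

Penalty (uncapped): 13 × 2.25% × R$5,570.00 = R$1,629.23…; cap = 17.5% × R$5,570.00 = R$974.75 → penalty = R$974.75
Interest: R$5,570.00 × ((1 + 0.0135)^13 − 1) = R$5,570.00 × 0.1904435… = R$1,060.7703…
Penalties + interest = R$974.7500 + R$1,060.7703… = R$2,035.52

R$2,035.52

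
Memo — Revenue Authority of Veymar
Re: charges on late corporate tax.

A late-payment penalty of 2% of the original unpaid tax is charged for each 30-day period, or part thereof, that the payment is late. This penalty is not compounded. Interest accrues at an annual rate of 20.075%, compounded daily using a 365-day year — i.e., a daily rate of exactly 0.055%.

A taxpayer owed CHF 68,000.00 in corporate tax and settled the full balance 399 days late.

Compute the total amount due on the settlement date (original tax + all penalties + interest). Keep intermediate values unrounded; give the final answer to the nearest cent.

Penalty periods: ⌈399/30⌉ = 14; penalty = 14 × 2% × CHF 68,000.00 = CHF 19,040.00
Interest: CHF 68,000.00 × ((1 + 0.00055)^399 − 1) = CHF 68,000.00 × 0.24531645… = CHF 16,681.5185…
Total = CHF 68,000.00 + CHF 19,040.0000 + CHF 16,681.5185… = CHF 103,721.52

CHF 103,721.52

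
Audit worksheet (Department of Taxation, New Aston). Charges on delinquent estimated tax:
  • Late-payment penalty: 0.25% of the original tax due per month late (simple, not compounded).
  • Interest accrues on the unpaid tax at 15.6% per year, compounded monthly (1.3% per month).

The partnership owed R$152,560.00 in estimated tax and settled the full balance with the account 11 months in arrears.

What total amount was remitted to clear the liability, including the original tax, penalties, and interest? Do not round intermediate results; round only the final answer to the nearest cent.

Late-payment penalty = 0.25% × R$152,560.00 × 11 mo = R$4,195.40
Interest: R$152,560.00 × ((1 + 0.013)^11 − 1) = R$152,560.00 × 0.1526671… = R$23,290.8934…
Total = R$152,560.00 + R$4,195.4000 + R$23,290.8934… = R$180,046.29

R$180,046.29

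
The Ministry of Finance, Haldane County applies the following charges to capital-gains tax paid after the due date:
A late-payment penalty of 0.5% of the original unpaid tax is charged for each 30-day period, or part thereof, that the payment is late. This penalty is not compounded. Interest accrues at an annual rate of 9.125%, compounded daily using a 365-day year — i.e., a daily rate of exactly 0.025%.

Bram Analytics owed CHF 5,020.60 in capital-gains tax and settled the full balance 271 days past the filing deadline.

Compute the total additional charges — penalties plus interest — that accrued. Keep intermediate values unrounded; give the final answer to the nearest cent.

Penalty periods: ⌈271/30⌉ = 10; penalty = 10 × 0.5% × CHF 5,020.60 = CHF 251.03
Interest: CHF 5,020.60 × ((1 + 0.00025)^271 − 1) = CHF 5,020.60 × 0.07008869… = CHF 351.8873…
Penalties + interest = CHF 251.0300 + CHF 351.8873… = CHF 602.92

CHF 602.92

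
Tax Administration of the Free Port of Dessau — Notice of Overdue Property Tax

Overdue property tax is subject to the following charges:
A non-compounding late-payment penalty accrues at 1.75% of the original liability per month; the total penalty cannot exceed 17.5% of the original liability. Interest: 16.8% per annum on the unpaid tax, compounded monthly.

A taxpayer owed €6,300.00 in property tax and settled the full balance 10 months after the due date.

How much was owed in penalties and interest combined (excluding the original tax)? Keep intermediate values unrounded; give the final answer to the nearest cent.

€2,042.19

Penalty (uncapped): 10 × 1.75% × €6,300.00 = €1,102.50; cap = 17.5% × €6,300.00 = €1,102.50 → penalty = €1,102.50
Interest (16.8%/yr ÷ 12 = 1.4%/month): €6,300.00 × ((1 + 0.014)^10 − 1) = €939.6922…
Penalties + interest = €1,102.5000 + €939.6922… = €2,042.19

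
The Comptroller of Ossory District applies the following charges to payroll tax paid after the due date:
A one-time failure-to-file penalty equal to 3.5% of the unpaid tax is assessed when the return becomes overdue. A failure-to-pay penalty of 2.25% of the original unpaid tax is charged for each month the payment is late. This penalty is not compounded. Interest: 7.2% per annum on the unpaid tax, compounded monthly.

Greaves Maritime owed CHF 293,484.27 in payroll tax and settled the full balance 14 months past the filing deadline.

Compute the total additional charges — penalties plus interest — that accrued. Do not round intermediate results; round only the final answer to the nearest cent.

Failure-to-file penalty: 3.5% × CHF 293,484.27 = CHF 10,271.95…
Failure-to-pay penalty: 14 × 2.25% × CHF 293,484.27 = CHF 92,447.55…
Interest (7.2%/yr ÷ 12 = 0.6%/month): CHF 293,484.27 × ((1 + 0.006)^14 − 1) = CHF 25,637.5934…
Penalties + interest = CHF 102,719.4945 + CHF 25,637.5934… = CHF 128,357.09

CHF 128,357.09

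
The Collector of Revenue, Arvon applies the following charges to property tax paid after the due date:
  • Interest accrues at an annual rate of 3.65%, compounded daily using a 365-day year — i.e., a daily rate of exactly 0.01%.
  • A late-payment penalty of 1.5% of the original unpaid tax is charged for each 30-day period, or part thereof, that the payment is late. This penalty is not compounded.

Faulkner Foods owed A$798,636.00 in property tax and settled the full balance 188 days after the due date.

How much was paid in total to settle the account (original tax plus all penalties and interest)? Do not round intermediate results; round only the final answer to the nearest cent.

Penalty periods: ⌈188/30⌉ = 7; penalty = 7 × 1.5% × A$798,636.00 = A$83,856.78
Interest: A$798,636.00 × ((1 + 0.0001)^188 − 1) = A$798,636.00 × 0.01897687… = A$15,155.6155…
Total = A$798,636.00 + A$83,856.7800 + A$15,155.6155… = A$897,648.40

A$897,648.40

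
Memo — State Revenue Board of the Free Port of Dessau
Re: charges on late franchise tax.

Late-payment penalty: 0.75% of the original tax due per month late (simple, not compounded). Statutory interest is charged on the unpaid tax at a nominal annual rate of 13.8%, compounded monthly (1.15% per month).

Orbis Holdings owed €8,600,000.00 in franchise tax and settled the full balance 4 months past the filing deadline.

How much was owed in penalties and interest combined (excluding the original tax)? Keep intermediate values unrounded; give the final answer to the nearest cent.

Late-payment penalty: 4 × 0.75% × €8,600,000.00 = €258,000.00
Interest: €8,600,000.00 × ((1 + 0.0115)^4 − 1) = €8,600,000.00 × 0.0467996… = €402,476.5685…
Penalties + interest = €258,000.0000 + €402,476.5685… = €660,476.57

€660,476.57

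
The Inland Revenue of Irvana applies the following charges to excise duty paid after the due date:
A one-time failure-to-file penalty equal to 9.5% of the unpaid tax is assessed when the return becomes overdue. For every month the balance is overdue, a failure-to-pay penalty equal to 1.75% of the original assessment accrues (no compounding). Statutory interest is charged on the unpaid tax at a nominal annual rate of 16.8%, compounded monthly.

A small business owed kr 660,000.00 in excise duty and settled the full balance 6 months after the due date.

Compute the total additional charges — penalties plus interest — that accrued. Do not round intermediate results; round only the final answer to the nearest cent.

Failure-to-file penalty: 9.5% × kr 660,000.00 = kr 62,700.00
Failure-to-pay penalty: 6 × 1.75% × kr 660,000.00 = kr 69,300.00
Interest (16.8%/yr ÷ 12 = 1.4%/month): kr 660,000.00 × ((1 + 0.014)^6 − 1) = kr 57,417.0033…
Penalties + interest = kr 132,000.0000 + kr 57,417.0033… = kr 189,417.00

kr 189,417.00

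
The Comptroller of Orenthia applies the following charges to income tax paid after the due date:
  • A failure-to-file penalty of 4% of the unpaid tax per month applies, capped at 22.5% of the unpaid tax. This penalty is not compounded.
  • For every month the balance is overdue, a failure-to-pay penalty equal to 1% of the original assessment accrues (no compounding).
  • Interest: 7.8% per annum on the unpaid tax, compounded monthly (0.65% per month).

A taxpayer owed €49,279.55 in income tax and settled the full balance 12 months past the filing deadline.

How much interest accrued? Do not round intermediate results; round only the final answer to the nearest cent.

Interest: €49,279.55 × ((1 + 0.0065)^12 − 1) = €49,279.55 × 0.0808498… = €3,984.2423…

€3,984.24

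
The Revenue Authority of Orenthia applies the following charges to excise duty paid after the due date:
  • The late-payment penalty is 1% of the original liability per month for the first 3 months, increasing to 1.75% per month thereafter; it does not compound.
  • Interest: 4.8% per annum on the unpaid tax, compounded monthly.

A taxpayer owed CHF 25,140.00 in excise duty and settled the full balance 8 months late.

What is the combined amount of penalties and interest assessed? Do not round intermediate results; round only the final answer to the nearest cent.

CHF 3,769.78

Penalty, months 1–3: 3 × 1% × CHF 25,140.00 = CHF 754.20
Penalty, months 4–8: 5 × 1.75% × CHF 25,140.00 = CHF 2,199.75
Interest (4.8%/yr ÷ 12 = 0.4%/month): CHF 25,140.00 × ((1 + 0.004)^8 − 1) = CHF 815.8333…
Penalties + interest = CHF 2,953.9500 + CHF 815.8333… = CHF 3,769.78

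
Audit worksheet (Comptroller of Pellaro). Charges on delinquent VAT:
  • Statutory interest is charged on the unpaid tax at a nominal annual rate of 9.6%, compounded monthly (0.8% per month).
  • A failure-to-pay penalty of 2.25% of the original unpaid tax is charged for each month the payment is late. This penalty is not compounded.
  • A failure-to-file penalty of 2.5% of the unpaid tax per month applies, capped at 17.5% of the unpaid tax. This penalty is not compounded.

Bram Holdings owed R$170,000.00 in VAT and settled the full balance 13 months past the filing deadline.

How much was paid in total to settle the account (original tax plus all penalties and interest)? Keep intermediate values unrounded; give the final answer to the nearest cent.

R$268,029.04

Failure-to-file: 13 × 2.5% × R$170,000.00 = R$55,250.00, capped at 17.5% × R$170,000.00 = R$29,750.00
Failure-to-pay penalty = 2.25% × R$170,000.00 × 13 mo = R$49,725.00
Interest: R$170,000.00 × ((1 + 0.008)^13 − 1) = R$170,000.00 × 0.1091414… = R$18,554.0386…
Total = R$170,000.00 + R$79,475.0000 + R$18,554.0386… = R$268,029.04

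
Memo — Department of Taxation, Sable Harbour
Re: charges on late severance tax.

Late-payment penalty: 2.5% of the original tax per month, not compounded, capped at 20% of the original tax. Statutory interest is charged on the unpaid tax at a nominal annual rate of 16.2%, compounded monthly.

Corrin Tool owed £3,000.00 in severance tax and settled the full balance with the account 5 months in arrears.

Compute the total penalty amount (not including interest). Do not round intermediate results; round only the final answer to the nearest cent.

£375.00

Penalty: 5 × 2.5% × £3,000.00 = £375.00 (below the 20% cap of £600.00)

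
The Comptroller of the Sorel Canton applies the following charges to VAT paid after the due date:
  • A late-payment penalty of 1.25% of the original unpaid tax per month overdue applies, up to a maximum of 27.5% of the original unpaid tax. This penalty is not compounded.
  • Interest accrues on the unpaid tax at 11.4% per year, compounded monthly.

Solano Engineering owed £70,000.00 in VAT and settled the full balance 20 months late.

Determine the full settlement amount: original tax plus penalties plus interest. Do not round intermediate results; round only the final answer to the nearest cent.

Penalty: 20 × 1.25% × £70,000.00 = £17,500.00 (below the 27.5% cap of £19,250.00)
Interest (11.4%/yr ÷ 12 = 0.95%/month): £70,000.00 × ((1 + 0.0095)^20 − 1) = £14,571.5919…
Total = £70,000.00 + £17,500.0000 + £14,571.5919… = £102,071.59

£102,071.59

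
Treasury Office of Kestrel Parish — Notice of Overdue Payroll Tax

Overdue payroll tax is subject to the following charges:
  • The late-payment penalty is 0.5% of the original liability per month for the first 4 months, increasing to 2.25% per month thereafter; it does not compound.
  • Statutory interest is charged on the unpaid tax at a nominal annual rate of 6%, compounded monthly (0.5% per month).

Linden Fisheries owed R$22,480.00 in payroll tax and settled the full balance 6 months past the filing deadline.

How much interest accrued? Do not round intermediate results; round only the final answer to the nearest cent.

R$682.89

Interest: R$22,480.00 × ((1 + 0.005)^6 − 1) = R$22,480.00 × 0.0303775… = R$682.8864…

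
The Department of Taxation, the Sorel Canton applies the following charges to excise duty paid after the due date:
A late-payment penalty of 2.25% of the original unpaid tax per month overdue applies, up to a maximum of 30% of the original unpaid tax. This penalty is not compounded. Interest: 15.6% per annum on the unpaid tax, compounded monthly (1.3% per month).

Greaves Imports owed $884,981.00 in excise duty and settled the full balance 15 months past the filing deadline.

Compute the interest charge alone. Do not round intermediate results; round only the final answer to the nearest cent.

$189,195.45

Interest: $884,981.00 × ((1 + 0.013)^15 − 1) = $884,981.00 × 0.2137848… = $189,195.4510…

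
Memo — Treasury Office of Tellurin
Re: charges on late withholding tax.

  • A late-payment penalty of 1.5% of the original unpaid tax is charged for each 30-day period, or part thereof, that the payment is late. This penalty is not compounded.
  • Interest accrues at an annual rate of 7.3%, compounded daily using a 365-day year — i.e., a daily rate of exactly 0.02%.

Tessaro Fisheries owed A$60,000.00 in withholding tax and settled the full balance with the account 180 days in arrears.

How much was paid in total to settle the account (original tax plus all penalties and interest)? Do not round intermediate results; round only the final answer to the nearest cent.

Penalty periods: ⌈180/30⌉ = 6; penalty = 6 × 1.5% × A$60,000.00 = A$5,400.00
Interest: A$60,000.00 × ((1 + 0.0002)^180 − 1) = A$60,000.00 × 0.03665212… = A$2,199.1269…
Total = A$60,000.00 + A$5,400.0000 + A$2,199.1269… = A$67,599.13

A$67,599.13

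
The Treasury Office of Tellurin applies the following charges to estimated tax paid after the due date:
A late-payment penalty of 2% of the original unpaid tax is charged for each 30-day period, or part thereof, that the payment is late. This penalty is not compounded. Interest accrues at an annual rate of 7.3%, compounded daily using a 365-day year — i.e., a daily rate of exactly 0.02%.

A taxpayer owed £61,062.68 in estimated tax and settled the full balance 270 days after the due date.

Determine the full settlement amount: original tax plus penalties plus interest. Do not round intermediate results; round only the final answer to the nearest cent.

Penalty periods: ⌈270/30⌉ = 9; penalty = 9 × 2% × £61,062.68 = £10,991.28…
Interest: £61,062.68 × ((1 + 0.0002)^270 − 1) = £61,062.68 × 0.05547890… = £3,387.6905…
Total = £61,062.68 + £10,991.2824 + £3,387.6905… = £75,441.65

£75,441.65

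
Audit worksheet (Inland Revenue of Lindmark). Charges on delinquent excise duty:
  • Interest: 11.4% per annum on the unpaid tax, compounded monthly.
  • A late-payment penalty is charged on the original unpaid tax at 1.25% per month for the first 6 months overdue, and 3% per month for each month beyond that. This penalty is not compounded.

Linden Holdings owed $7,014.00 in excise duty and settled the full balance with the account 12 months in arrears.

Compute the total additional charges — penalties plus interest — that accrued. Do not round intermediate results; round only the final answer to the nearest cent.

$2,631.30

Penalty, months 1–6: 6 × 1.25% × $7,014.00 = $526.05
Penalty, months 7–12: 6 × 3% × $7,014.00 = $1,262.52
Interest (11.4%/yr ÷ 12 = 0.95%/month): $7,014.00 × ((1 + 0.0095)^12 − 1) = $842.7266…
Penalties + interest = $1,788.5700 + $842.7266… = $2,631.30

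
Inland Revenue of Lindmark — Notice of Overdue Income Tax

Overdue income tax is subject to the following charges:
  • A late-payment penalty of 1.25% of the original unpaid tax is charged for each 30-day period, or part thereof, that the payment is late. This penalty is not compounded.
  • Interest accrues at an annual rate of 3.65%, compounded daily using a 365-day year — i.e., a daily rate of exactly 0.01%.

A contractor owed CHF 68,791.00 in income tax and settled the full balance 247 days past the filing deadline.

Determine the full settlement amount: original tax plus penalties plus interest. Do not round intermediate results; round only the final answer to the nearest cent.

Penalty periods: ⌈247/30⌉ = 9; penalty = 9 × 1.25% × CHF 68,791.00 = CHF 7,738.99…
Interest: CHF 68,791.00 × ((1 + 0.0001)^247 − 1) = CHF 68,791.00 × 0.02500631… = CHF 1,720.2088…
Total = CHF 68,791.00 + CHF 7,738.9875 + CHF 1,720.2088… = CHF 78,250.20

CHF 78,250.20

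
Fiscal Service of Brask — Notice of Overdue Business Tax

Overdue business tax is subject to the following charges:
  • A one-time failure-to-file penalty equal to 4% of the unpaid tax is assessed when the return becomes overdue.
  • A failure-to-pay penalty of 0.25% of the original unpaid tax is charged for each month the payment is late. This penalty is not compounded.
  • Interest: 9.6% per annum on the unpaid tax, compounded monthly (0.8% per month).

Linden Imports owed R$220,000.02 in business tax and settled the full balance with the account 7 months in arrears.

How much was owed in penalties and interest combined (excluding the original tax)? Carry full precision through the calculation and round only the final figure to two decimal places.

R$25,269.66

Failure-to-file penalty: 4% × R$220,000.02 = R$8,800.00…
Failure-to-pay penalty = 0.25% × R$220,000.02 × 7 mo = R$3,850.00…
Interest: R$220,000.02 × ((1 + 0.008)^7 − 1) = R$220,000.02 × 0.0573621… = R$12,619.6552…
Penalties + interest = R$12,650.0012… + R$12,619.6552… = R$25,269.66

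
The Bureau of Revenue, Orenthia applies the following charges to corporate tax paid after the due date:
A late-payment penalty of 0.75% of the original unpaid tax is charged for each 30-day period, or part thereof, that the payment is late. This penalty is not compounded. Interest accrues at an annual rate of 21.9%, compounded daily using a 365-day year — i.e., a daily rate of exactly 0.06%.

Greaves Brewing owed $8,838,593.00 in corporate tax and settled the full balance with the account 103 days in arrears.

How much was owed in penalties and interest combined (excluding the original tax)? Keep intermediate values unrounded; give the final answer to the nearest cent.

$828,440.08

Penalty periods: ⌈103/30⌉ = 4; penalty = 4 × 0.75% × $8,838,593.00 = $265,157.79
Interest: $8,838,593.00 × ((1 + 0.0006)^103 − 1) = $8,838,593.00 × 0.06372986… = $563,282.2917…
Penalties + interest = $265,157.7900 + $563,282.2917… = $828,440.08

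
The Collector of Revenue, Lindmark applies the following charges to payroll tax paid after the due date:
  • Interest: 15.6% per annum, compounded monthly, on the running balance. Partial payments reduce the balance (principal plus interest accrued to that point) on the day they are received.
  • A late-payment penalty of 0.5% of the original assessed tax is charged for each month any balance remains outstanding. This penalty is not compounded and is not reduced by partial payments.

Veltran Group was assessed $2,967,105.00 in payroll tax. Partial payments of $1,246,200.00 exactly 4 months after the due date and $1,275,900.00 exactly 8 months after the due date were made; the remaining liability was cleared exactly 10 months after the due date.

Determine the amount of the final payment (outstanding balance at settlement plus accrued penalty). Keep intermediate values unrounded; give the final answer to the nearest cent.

Monthly rate = 15.6% ÷ 12 = 1.3%
Balance at month 4: $2,967,105.0000 × (1 + 0.013)^4 = $3,124,429.2641…
After $1,246,200.00 payment: $3,124,429.2641… − $1,246,200.00 = $1,878,229.2641…
Balance at month 8: $1,878,229.2641… × (1 + 0.013)^4 = $1,977,818.2699…
After $1,275,900.00 payment: $1,977,818.2699… − $1,275,900.00 = $701,918.2699…
Balance at month 10: $701,918.2699… × (1 + 0.013)^2 = $720,286.7691…
Penalty: 10 × 0.5% × $2,967,105.00 = $148,355.25
Final settlement = outstanding balance + penalty = $720,286.7691… + $148,355.25 = $868,642.02

$868,642.02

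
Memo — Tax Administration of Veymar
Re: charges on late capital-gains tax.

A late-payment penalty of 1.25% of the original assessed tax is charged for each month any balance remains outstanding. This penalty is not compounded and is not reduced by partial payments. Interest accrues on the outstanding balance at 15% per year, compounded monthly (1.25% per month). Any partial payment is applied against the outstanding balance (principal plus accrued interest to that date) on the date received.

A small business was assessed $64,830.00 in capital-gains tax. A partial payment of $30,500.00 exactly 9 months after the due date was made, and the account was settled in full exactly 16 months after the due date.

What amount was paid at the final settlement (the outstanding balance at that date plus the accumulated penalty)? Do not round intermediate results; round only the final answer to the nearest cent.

$58,780.50

Balance at month 9: $64,830.0000 × (1 + 0.0125)^9 = $72,498.8819…
After $30,500.00 payment: $72,498.8819… − $30,500.00 = $41,998.8819…
Balance at month 16: $41,998.8819… × (1 + 0.0125)^7 = $45,814.5000…
Penalty: 16 × 1.25% × $64,830.00 = $12,966.00
Final settlement = outstanding balance + penalty = $45,814.5000… + $12,966.00 = $58,780.50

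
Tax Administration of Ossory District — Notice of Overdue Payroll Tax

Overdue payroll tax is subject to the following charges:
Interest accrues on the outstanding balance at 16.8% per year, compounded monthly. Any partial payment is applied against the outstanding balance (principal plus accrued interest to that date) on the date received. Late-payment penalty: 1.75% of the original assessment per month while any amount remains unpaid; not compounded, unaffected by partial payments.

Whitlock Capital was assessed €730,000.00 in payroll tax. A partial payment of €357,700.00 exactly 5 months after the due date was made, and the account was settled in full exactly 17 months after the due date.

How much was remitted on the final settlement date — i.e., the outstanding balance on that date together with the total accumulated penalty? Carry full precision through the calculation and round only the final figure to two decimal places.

€719,161.54

Monthly rate = 16.8% ÷ 12 = 1.4%
Balance at month 5: €730,000.0000 × (1 + 0.014)^5 = €782,550.9718…
After €357,700.00 payment: €782,550.9718… − €357,700.00 = €424,850.9718…
Balance at month 17: €424,850.9718… × (1 + 0.014)^12 = €501,986.5442…
Penalty: 17 × 1.75% × €730,000.00 = €217,175.00
Final settlement = outstanding balance + penalty = €501,986.5442… + €217,175.00 = €719,161.54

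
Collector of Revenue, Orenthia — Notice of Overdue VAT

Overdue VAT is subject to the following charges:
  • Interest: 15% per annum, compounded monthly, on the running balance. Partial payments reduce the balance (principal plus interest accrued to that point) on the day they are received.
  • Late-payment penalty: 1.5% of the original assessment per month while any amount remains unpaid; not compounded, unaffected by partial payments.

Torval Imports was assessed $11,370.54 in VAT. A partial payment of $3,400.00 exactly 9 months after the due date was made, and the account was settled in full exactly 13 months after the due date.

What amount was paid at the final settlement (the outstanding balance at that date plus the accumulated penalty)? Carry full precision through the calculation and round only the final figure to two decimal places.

Monthly rate = 15% ÷ 12 = 1.25%
Balance at month 9: $11,370.5400 × (1 + 0.0125)^9 = $12,715.5859…
After $3,400.00 payment: $12,715.5859… − $3,400.00 = $9,315.5859…
Balance at month 13: $9,315.5859… × (1 + 0.0125)^4 = $9,790.1716…
Penalty: 13 × 1.5% × $11,370.54 = $2,217.26…
Final settlement = outstanding balance + penalty = $9,790.1716… + $2,217.26… = $12,007.43

$12,007.43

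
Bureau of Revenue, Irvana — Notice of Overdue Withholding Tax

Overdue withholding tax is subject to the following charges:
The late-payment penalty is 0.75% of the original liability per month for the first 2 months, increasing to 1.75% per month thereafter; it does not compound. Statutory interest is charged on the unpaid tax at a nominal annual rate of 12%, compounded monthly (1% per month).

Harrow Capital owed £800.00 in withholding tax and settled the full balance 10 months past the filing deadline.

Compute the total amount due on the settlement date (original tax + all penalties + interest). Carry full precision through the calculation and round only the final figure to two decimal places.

Penalty, months 1–2: 2 × 0.75% × £800.00 = £12.00
Penalty, months 3–10: 8 × 1.75% × £800.00 = £112.00
Interest: £800.00 × ((1 + 0.01)^10 − 1) = £800.00 × 0.1046221… = £83.6977…
Total = £800.00 + £124.0000 + £83.6977… = £1,007.70

£1,007.70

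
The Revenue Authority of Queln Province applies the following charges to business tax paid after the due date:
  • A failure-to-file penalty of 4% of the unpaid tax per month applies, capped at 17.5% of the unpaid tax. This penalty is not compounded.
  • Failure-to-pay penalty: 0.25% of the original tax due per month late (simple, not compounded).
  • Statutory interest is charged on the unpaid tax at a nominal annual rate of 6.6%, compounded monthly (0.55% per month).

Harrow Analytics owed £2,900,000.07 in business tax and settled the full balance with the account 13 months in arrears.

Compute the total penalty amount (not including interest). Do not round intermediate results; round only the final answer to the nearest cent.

Failure-to-file: 13 × 4% × £2,900,000.07 = £1,508,000.04…, capped at 17.5% × £2,900,000.07 = £507,500.01…
Failure-to-pay penalty = 0.25% × £2,900,000.07 × 13 mo = £94,250.00…
Total penalty = £507,500.01… + £94,250.00… = £601,750.01

£601,750.01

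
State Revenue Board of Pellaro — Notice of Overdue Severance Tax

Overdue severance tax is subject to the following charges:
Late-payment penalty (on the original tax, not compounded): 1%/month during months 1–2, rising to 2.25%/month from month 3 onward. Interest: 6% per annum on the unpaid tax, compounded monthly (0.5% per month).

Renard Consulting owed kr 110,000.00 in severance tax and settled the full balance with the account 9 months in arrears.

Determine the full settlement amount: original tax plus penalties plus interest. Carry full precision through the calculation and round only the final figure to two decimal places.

Penalty, months 1–2: 2 × 1% × kr 110,000.00 = kr 2,200.00
Penalty, months 3–9: 7 × 2.25% × kr 110,000.00 = kr 17,325.00
Interest: kr 110,000.00 × ((1 + 0.005)^9 − 1) = kr 110,000.00 × 0.0459106… = kr 5,050.1637…
Total = kr 110,000.00 + kr 19,525.0000 + kr 5,050.1637… = kr 134,575.16

kr 134,575.16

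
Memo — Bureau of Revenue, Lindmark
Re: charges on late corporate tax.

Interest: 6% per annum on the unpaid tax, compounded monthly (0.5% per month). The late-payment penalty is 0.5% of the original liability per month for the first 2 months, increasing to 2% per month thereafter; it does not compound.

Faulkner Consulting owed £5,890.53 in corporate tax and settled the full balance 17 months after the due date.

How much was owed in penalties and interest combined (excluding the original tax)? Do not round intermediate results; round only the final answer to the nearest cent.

£2,347.30

Penalty, months 1–2: 2 × 0.5% × £5,890.53 = £58.91…
Penalty, months 3–17: 15 × 2% × £5,890.53 = £1,767.16…
Interest: £5,890.53 × ((1 + 0.005)^17 − 1) = £5,890.53 × 0.0884865… = £521.2324…
Penalties + interest = £1,826.0643 + £521.2324… = £2,347.30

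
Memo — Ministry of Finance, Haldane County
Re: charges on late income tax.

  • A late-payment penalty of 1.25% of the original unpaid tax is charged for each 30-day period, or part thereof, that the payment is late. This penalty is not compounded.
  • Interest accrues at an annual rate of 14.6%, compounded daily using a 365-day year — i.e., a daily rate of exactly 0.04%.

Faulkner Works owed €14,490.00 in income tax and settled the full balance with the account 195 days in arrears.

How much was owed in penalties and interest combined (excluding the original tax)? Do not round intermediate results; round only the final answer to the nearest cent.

€2,443.10

Penalty periods: ⌈195/30⌉ = 7; penalty = 7 × 1.25% × €14,490.00 = €1,267.88…
Interest: €14,490.00 × ((1 + 0.0004)^195 − 1) = €14,490.00 × 0.08110580… = €1,175.2230…
Penalties + interest = €1,267.8750 + €1,175.2230… = €2,443.10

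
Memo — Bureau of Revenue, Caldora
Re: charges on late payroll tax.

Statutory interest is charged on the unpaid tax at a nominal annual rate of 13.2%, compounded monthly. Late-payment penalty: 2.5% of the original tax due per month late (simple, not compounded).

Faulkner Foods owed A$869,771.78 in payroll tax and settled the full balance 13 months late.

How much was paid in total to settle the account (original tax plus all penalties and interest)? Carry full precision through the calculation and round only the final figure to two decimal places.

A$1,285,374.26

Late-payment penalty: 13 × 2.5% × A$869,771.78 = A$282,675.83…
Interest (13.2%/yr ÷ 12 = 1.1%/month): A$869,771.78 × ((1 + 0.011)^13 − 1) = A$132,926.6511…
Total = A$869,771.78 + A$282,675.8285 + A$132,926.6511… = A$1,285,374.26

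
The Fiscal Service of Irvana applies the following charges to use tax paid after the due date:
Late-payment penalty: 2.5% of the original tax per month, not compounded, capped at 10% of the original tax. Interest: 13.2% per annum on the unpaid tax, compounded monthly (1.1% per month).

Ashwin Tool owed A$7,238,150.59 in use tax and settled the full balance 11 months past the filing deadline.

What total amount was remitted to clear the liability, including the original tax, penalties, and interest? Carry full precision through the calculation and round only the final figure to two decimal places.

A$8,887,576.88

Penalty (uncapped): 11 × 2.5% × A$7,238,150.59 = A$1,990,491.41…; cap = 10% × A$7,238,150.59 = A$723,815.06… → penalty = A$723,815.06…
Interest: A$7,238,150.59 × ((1 + 0.011)^11 − 1) = A$7,238,150.59 × 0.1278795… = A$925,611.2359…
Total = A$7,238,150.59 + A$723,815.0590 + A$925,611.2359… = A$8,887,576.88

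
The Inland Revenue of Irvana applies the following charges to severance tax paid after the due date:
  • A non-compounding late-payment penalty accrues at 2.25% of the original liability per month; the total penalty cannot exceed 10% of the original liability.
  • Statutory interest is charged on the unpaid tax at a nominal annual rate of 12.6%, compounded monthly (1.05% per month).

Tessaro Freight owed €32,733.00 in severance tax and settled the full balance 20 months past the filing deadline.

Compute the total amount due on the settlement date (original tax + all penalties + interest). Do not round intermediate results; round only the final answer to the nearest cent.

Penalty (uncapped): 20 × 2.25% × €32,733.00 = €14,729.85; cap = 10% × €32,733.00 = €3,273.30 → penalty = €3,273.30
Interest: €32,733.00 × ((1 + 0.0105)^20 − 1) = €32,733.00 × 0.2323281… = €7,604.7962…
Total = €32,733.00 + €3,273.3000 + €7,604.7962… = €43,611.10

€43,611.10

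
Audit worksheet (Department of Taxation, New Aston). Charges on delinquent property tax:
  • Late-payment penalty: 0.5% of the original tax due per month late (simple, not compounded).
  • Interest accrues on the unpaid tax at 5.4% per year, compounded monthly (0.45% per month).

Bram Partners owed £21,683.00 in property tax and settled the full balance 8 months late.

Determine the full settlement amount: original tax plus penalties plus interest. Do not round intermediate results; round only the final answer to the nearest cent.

Late-payment penalty = 0.5% × £21,683.00 × 8 mo = £867.32
Interest: £21,683.00 × ((1 + 0.0045)^8 − 1) = £21,683.00 × 0.0365721… = £792.9935…
Total = £21,683.00 + £867.3200 + £792.9935… = £23,343.31

£23,343.31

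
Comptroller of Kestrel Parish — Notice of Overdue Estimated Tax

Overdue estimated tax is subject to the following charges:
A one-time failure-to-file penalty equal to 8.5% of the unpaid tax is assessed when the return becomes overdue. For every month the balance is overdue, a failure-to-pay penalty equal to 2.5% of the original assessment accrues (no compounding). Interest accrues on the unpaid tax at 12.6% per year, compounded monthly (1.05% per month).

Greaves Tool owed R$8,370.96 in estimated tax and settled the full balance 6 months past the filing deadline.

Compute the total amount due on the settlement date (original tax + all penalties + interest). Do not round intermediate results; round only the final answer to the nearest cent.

R$10,879.54

Failure-to-file penalty: 8.5% × R$8,370.96 = R$711.53…
Failure-to-pay penalty = 2.5% × R$8,370.96 × 6 mo = R$1,255.64…
Interest: R$8,370.96 × ((1 + 0.0105)^6 − 1) = R$8,370.96 × 0.0646771… = R$541.4093…
Total = R$8,370.96 + R$1,967.1756 + R$541.4093… = R$10,879.54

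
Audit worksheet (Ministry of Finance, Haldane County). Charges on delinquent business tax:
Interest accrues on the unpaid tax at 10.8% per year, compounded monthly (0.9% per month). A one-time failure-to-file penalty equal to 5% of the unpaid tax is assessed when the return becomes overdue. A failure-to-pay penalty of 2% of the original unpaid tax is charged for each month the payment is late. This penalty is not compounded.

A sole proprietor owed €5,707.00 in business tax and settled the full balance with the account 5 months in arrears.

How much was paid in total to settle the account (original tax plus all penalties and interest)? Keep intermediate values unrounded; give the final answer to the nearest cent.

€6,824.53

Failure-to-file penalty: 5% × €5,707.00 = €285.35
Failure-to-pay penalty: 5 × 2% × €5,707.00 = €570.70
Interest: €5,707.00 × ((1 + 0.009)^5 − 1) = €5,707.00 × 0.0458173… = €261.4795…
Total = €5,707.00 + €856.0500 + €261.4795… = €6,824.53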